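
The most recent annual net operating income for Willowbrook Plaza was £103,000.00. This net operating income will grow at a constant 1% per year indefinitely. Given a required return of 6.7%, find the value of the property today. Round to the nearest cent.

£1825087.72

D₁ = D₀ × (1 + g) = £103,000.00 × 1.01 = £104,030.0000
Growing perpetuity: P = D₁ / (r − g) = £104,030.0000 / (0.067 − 0.01) = £1,825,087.72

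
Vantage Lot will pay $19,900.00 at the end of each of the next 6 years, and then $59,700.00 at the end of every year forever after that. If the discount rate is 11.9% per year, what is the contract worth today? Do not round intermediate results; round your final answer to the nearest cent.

PV of 6-year annuity: $19,900.00 × [1 − (1+0.119)^−6] / 0.119 = 82049.25216
Perpetuity value at year 6: $59,700.00 / 0.119 = 501680.67227
PV of perpetuity: 501680.67227 / (1+0.119)^6 = 255532.91580
Total PV = 82049.25216 + 255532.91580 = 337582.16795

$337582.17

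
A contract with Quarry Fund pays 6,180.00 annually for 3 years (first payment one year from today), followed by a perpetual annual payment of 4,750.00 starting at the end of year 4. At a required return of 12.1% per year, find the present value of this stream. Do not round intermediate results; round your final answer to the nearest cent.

42684.92

PV of 3-year annuity: 6,180.00 × [1 − (1+0.121)^−3] / 0.121 = 14817.84764
Perpetuity value at year 3: 4,750.00 / 0.121 = 39256.19835
PV of perpetuity: 39256.19835 / (1+0.121)^3 = 27867.07597
Total PV = 14817.84764 + 27867.07597 = 42684.92361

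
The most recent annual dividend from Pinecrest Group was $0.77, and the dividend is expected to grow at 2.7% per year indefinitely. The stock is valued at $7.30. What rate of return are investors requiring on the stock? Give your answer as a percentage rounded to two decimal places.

D₁ = $0.77 × 1.027 = $0.7908
P = D₁/(r − g) ⇒ r = D₁/P + g = $0.7908/$7.30 + 0.027 = 0.108327 + 0.027 = 0.135327

13.53%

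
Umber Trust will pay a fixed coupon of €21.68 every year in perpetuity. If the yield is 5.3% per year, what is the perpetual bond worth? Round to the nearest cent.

Level perpetuity: PV = C / r = €21.68 / 0.053 = €409.06

€409.06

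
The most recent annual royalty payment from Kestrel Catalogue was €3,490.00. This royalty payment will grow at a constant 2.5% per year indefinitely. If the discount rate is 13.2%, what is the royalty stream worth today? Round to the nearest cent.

€33432.24

D₁ = D₀ × (1 + g) = €3,490.00 × 1.025 = €3,577.2500
Growing perpetuity: P = D₁ / (r − g) = €3,577.2500 / (0.132 − 0.025) = €33,432.24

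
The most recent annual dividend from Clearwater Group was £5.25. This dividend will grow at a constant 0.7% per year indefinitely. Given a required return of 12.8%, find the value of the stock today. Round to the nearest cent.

£43.69

D₁ = D₀ × (1 + g) = £5.25 × 1.007 = £5.2868
Growing perpetuity: P = D₁ / (r − g) = £5.2868 / (0.128 − 0.007) = £43.69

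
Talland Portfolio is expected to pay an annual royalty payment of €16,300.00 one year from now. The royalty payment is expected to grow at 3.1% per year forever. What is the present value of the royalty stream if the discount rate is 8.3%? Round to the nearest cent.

€313461.54

Growing perpetuity: P = D₁ / (r − g) = €16,300.0000 / (0.083 − 0.031) = €313,461.54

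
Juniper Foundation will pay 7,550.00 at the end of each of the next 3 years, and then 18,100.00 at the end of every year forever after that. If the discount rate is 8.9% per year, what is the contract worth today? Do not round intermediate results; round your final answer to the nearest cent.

PV of 3-year annuity: 7,550.00 × [1 − (1+0.089)^−3] / 0.089 = 19145.38660
Perpetuity value at year 3: 18,100.00 / 0.089 = 203370.78652
PV of perpetuity: 203370.78652 / (1+0.089)^3 = 157472.57493
Total PV = 19145.38660 + 157472.57493 = 176617.96153

176617.96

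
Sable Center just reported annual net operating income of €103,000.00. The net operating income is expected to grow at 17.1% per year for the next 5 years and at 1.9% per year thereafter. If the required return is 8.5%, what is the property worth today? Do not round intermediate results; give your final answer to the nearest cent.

D_1 = 120613.00000
D_2 = 141237.82300
D_3 = 165389.49073
D_4 = 193671.09365
D_5 = 226788.85066
Terminal value at year 5: TV = D_5×(1+g_2)/(r−g_2) = 231097.83882/0.066 = 3501482.40644
P_0 = D_1/(1+r)^1 + D_2/(1+r)^2 + D_3/(1+r)^3 + D_4/(1+r)^4 + D_5/(1+r)^5 + TV/(1+r)^5
    = 111164.05530 + 119975.21544 + 129484.77169 + 139748.08078 + 150824.88719 + 2328644.84913 = 2979841.85953

€2979841.86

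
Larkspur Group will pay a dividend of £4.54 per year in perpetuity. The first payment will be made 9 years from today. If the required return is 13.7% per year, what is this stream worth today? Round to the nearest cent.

£11.86

Value at end of year 8: C / r = £4.54 / 0.137 = £33.1387
Discount to today: PV = £33.1387 / (1 + 0.137)^8 = £33.1387 / 2.793082 = £11.86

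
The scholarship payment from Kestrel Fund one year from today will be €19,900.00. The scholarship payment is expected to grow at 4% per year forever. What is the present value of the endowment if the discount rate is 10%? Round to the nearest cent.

€331666.67

Growing perpetuity: P = D₁ / (r − g) = €19,900.0000 / (0.1 − 0.04) = €331,666.67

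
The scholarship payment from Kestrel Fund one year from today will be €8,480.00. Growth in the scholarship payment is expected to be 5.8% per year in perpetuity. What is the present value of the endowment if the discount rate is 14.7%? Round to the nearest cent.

€95280.90

Growing perpetuity: P = D₁ / (r − g) = €8,480.0000 / (0.147 − 0.058) = €95,280.90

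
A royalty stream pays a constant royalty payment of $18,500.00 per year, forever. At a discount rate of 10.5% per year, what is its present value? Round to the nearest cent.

$176190.48

Level perpetuity: PV = C / r = $18,500.00 / 0.105 = $176,190.48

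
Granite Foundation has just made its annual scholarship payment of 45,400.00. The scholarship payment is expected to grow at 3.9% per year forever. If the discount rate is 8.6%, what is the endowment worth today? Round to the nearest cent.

D₁ = D₀ × (1 + g) = 45,400.00 × 1.039 = 47,170.6000
Growing perpetuity: P = D₁ / (r − g) = 47,170.6000 / (0.086 − 0.039) = 1,003,629.79

1003629.79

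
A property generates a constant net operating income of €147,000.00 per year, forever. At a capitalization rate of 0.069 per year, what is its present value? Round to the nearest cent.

€2130434.78

Level perpetuity: PV = C / r = €147,000.00 / 0.069 = €2,130,434.78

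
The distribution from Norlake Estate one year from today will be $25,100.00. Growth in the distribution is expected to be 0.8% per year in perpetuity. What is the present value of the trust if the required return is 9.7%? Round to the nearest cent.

$282022.47

Growing perpetuity: P = D₁ / (r − g) = $25,100.0000 / (0.097 − 0.008) = $282,022.47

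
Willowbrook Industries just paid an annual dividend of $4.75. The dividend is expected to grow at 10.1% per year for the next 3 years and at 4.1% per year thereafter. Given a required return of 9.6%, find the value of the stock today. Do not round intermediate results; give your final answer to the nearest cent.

$105.52

D_1 = 5.22975
D_2 = 5.75795
D_3 = 6.33951
Terminal value at year 3: TV = D_3×(1+g_2)/(r−g_2) = 6.59943/0.055 = 119.98960
P_0 = D_1/(1+r)^1 + D_2/(1+r)^2 + D_3/(1+r)^3 + TV/(1+r)^3
    = 4.77167 + 4.79344 + 4.81531 + 91.14061 = 105.52103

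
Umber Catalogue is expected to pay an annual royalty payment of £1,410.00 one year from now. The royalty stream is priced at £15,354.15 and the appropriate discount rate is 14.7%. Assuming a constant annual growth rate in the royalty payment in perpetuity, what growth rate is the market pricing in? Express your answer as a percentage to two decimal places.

P = D₁/(r−g) ⇒ g = r − D₁/P = 0.147 − £1,410.00/£15,354.15 = 0.055168

5.52%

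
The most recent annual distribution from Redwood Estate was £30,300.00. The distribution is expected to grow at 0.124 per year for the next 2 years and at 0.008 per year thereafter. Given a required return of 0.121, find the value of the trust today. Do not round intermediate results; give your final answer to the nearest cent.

£332578.82

D_1 = 34057.20000
D_2 = 38280.29280
Terminal value at year 2: TV = D_2×(1+g_2)/(r−g_2) = 38586.53514/0.113 = 341473.76232
P_0 = D_1/(1+r)^1 + D_2/(1+r)^2 + TV/(1+r)^2
    = 30381.08831 + 30462.39364 + 271735.33437 = 332578.81632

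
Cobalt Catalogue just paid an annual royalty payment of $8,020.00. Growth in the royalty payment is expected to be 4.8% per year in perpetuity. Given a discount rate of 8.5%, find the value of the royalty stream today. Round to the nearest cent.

D₁ = D₀ × (1 + g) = $8,020.00 × 1.048 = $8,404.9600
Growing perpetuity: P = D₁ / (r − g) = $8,404.9600 / (0.085 − 0.048) = $227,161.08

$227161.08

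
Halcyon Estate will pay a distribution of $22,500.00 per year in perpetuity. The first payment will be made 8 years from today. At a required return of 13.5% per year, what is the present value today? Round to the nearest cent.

Value at end of year 7: C / r = $22,500.00 / 0.135 = $166,666.6667
Discount to today: PV = $166,666.6667 / (1 + 0.135)^7 = $166,666.6667 / 2.426448 = $68,687.50

$68687.50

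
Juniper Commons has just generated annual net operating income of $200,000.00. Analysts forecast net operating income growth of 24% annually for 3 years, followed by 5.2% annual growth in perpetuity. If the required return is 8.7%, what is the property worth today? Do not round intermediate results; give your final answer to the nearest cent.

$9709200.47

D_1 = 248000.00000
D_2 = 307520.00000
D_3 = 381324.80000
Terminal value at year 3: TV = D_3×(1+g_2)/(r−g_2) = 401153.68960/0.035 = 11461533.98857
P_0 = D_1/(1+r)^1 + D_2/(1+r)^2 + D_3/(1+r)^3 + TV/(1+r)^3
    = 228150.87397 + 260264.10646 + 296897.41675 + 8923888.06909 = 9709200.46626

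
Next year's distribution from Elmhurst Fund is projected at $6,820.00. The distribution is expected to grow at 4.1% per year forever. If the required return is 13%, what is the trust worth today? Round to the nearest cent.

Growing perpetuity: P = D₁ / (r − g) = $6,820.0000 / (0.13 − 0.041) = $76,629.21

$76629.21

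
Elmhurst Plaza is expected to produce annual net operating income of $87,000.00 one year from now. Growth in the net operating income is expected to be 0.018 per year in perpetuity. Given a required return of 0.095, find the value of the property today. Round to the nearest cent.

Growing perpetuity: P = D₁ / (r − g) = $87,000.0000 / (0.095 − 0.018) = $1,129,870.13

$1129870.13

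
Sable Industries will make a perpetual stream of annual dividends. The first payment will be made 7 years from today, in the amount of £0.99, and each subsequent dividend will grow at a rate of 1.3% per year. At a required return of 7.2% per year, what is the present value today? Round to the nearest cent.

Value at end of year 6: C₁ / (r − g) = £0.99 / (0.072 − 0.013) = £16.7797
Discount to today: PV = £16.7797 / (1 + 0.072)^6 = £16.7797 / 1.517640 = £11.06

£11.06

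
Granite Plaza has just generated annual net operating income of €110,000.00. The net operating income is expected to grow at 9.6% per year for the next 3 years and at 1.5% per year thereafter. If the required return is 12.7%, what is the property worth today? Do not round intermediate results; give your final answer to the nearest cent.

€1229031.15

D_1 = 120560.00000
D_2 = 132133.76000
D_3 = 144818.60096
Terminal value at year 3: TV = D_3×(1+g_2)/(r−g_2) = 146990.87997/0.112 = 1312418.57120
P_0 = D_1/(1+r)^1 + D_2/(1+r)^2 + D_3/(1+r)^3 + TV/(1+r)^3
    = 106974.26797 + 104031.76370 + 101170.19789 + 916854.91835 = 1229031.14790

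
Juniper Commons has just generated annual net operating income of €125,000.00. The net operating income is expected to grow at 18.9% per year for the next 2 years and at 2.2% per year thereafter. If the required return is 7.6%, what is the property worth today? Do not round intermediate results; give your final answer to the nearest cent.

€3179486.35

D_1 = 148625.00000
D_2 = 176715.12500
Terminal value at year 2: TV = D_2×(1+g_2)/(r−g_2) = 180602.85775/0.054 = 3344497.36574
P_0 = D_1/(1+r)^1 + D_2/(1+r)^2 + TV/(1+r)^2
    = 138127.32342 + 152633.25980 + 2888725.76884 = 3179486.35206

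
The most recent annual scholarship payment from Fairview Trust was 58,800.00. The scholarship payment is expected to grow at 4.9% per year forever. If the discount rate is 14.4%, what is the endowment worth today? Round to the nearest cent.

D₁ = D₀ × (1 + g) = 58,800.00 × 1.049 = 61,681.2000
Growing perpetuity: P = D₁ / (r − g) = 61,681.2000 / (0.144 − 0.049) = 649,275.79

649275.79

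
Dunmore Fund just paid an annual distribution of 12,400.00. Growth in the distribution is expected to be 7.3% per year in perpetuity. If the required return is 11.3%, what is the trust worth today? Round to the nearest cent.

D₁ = D₀ × (1 + g) = 12,400.00 × 1.073 = 13,305.2000
Growing perpetuity: P = D₁ / (r − g) = 13,305.2000 / (0.113 − 0.073) = 332,630.00

332630.00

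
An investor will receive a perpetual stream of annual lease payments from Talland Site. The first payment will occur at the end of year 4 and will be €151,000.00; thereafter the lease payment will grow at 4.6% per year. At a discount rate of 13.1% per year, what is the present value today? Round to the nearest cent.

€1227920.38

Value at end of year 3: C₁ / (r − g) = €151,000.00 / (0.131 − 0.046) = €1,776,470.5882
Discount to today: PV = €1,776,470.5882 / (1 + 0.131)^3 = €1,776,470.5882 / 1.446731 = €1,227,920.38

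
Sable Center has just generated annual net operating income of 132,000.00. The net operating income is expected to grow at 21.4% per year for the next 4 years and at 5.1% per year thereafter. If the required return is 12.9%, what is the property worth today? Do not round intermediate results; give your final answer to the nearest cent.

3012979.20

D_1 = 160248.00000
D_2 = 194541.07200
D_3 = 236172.86141
D_4 = 286713.85375
Terminal value at year 4: TV = D_4×(1+g_2)/(r−g_2) = 301336.26029/0.078 = 3863285.38834
P_0 = D_1/(1+r)^1 + D_2/(1+r)^2 + D_3/(1+r)^3 + D_4/(1+r)^4 + TV/(1+r)^4
    = 141937.99823 + 152624.20713 + 164114.95789 + 176470.82274 + 2377831.21413 = 3012979.20012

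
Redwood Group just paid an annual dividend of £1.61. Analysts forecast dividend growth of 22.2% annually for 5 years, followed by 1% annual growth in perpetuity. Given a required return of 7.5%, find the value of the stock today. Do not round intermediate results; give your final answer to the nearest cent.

£59.50

D_1 = 1.96742
D_2 = 2.40419
D_3 = 2.93792
D_4 = 3.59013
D_5 = 4.38714
Terminal value at year 5: TV = D_5×(1+g_2)/(r−g_2) = 4.43102/0.065 = 68.16947
P_0 = D_1/(1+r)^1 + D_2/(1+r)^2 + D_3/(1+r)^3 + D_4/(1+r)^4 + D_5/(1+r)^5 + TV/(1+r)^5
    = 1.83016 + 2.08042 + 2.36491 + 2.68829 + 3.05590 + 47.48403 = 59.50372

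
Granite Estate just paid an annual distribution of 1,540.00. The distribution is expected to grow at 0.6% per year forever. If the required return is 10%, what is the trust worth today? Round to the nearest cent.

D₁ = D₀ × (1 + g) = 1,540.00 × 1.006 = 1,549.2400
Growing perpetuity: P = D₁ / (r − g) = 1,549.2400 / (0.1 − 0.006) = 16,481.28

16481.28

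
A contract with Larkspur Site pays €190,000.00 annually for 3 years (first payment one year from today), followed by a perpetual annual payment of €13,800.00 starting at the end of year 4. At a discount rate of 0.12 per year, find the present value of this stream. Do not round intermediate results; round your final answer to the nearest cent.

PV of 3-year annuity: €190,000.00 × [1 − (1+0.12)^−3] / 0.12 = 456347.94096
Perpetuity value at year 3: €13,800.00 / 0.12 = 115000.00000
PV of perpetuity: 115000.00000 / (1+0.12)^3 = 81854.72850
Total PV = 456347.94096 + 81854.72850 = 538202.66946

€538202.67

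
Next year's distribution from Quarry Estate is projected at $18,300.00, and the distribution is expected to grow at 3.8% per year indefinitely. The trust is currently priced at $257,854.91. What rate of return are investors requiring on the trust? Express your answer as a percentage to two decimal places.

10.90%

P = D₁/(r − g) ⇒ r = D₁/P + g = $18,300.0000/$257,854.91 + 0.038 = 0.070970 + 0.038 = 0.108970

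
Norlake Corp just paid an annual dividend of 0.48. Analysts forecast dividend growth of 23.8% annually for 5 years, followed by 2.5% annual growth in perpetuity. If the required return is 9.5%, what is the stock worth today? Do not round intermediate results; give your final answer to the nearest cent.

D_1 = 0.59424
D_2 = 0.73567
D_3 = 0.91076
D_4 = 1.12752
D_5 = 1.39587
Terminal value at year 5: TV = D_5×(1+g_2)/(r−g_2) = 1.43077/0.07 = 20.43950
P_0 = D_1/(1+r)^1 + D_2/(1+r)^2 + D_3/(1+r)^3 + D_4/(1+r)^4 + D_5/(1+r)^5 + TV/(1+r)^5
    = 0.54268 + 0.61356 + 0.69368 + 0.78427 + 0.88669 + 12.98374 = 16.50463

16.50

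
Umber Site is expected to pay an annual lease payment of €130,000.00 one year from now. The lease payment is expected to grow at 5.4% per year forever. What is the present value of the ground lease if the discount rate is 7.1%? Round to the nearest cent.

€7647058.82

Growing perpetuity: P = D₁ / (r − g) = €130,000.0000 / (0.071 − 0.054) = €7,647,058.82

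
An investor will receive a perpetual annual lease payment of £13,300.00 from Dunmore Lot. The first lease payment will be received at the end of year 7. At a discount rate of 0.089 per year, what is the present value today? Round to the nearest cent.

Value at end of year 6: C / r = £13,300.00 / 0.089 = £149,438.2022
Discount to today: PV = £149,438.2022 / (1 + 0.089)^6 = £149,438.2022 / 1.667890 = £89,597.18

£89597.18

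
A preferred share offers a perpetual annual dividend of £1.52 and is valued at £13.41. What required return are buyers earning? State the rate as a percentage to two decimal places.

P = C/r ⇒ r = C/P = £1.52/£13.41 = 0.113348

11.33%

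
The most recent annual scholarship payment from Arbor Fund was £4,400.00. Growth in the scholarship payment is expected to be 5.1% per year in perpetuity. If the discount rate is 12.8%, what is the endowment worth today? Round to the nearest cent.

£60057.14

D₁ = D₀ × (1 + g) = £4,400.00 × 1.051 = £4,624.4000
Growing perpetuity: P = D₁ / (r − g) = £4,624.4000 / (0.128 − 0.051) = £60,057.14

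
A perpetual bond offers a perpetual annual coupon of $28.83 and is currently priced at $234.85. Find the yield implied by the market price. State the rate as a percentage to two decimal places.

P = C/r ⇒ r = C/P = $28.83/$234.85 = 0.122759

12.28%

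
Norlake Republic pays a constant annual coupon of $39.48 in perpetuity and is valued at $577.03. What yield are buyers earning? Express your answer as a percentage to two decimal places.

P = C/r ⇒ r = C/P = $39.48/$577.03 = 0.068419

6.84%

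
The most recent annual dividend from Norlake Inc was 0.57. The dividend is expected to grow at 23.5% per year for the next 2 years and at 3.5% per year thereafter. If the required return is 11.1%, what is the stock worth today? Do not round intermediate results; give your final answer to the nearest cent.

D_1 = 0.70395
D_2 = 0.86938
Terminal value at year 2: TV = D_2×(1+g_2)/(r−g_2) = 0.89981/0.076 = 11.83956
P_0 = D_1/(1+r)^1 + D_2/(1+r)^2 + TV/(1+r)^2
    = 0.63362 + 0.70434 + 9.59196 = 10.92992

10.93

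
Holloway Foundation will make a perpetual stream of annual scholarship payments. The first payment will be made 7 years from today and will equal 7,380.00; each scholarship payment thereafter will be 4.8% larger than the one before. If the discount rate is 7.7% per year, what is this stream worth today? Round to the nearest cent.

Value at end of year 6: C₁ / (r − g) = 7,380.00 / (0.077 − 0.048) = 254,482.7586
Discount to today: PV = 254,482.7586 / (1 + 0.077)^6 = 254,482.7586 / 1.560609 = 163,066.27

163066.27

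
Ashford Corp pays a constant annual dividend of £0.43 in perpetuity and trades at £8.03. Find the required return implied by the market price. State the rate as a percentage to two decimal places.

P = C/r ⇒ r = C/P = £0.43/£8.03 = 0.053549

5.35%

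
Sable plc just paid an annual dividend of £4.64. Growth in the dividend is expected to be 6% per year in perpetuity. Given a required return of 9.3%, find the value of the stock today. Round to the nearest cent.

£149.04

D₁ = D₀ × (1 + g) = £4.64 × 1.06 = £4.9184
Growing perpetuity: P = D₁ / (r − g) = £4.9184 / (0.093 − 0.06) = £149.04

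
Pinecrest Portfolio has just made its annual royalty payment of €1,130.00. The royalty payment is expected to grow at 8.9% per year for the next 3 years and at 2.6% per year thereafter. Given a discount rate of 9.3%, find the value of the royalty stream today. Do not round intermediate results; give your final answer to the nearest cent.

D_1 = 1230.57000
D_2 = 1340.09073
D_3 = 1459.35880
Terminal value at year 3: TV = D_3×(1+g_2)/(r−g_2) = 1497.30213/0.067 = 22347.79304
P_0 = D_1/(1+r)^1 + D_2/(1+r)^2 + D_3/(1+r)^3 + TV/(1+r)^3
    = 1125.86459 + 1121.74432 + 1117.63913 + 17114.89169 = 20480.13972

€20480.14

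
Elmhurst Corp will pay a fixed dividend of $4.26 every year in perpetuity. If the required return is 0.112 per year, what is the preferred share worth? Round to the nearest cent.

$38.04

Level perpetuity: PV = C / r = $4.26 / 0.112 = $38.04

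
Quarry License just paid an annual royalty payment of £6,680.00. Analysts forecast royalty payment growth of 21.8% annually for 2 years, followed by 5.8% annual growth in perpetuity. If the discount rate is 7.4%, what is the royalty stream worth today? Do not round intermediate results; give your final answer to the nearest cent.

D_1 = 8136.24000
D_2 = 9909.94032
Terminal value at year 2: TV = D_2×(1+g_2)/(r−g_2) = 10484.71686/0.016 = 655294.80366
P_0 = D_1/(1+r)^1 + D_2/(1+r)^2 + TV/(1+r)^2
    = 7575.64246 + 8591.37106 + 568104.41107 = 584271.42458

£584271.42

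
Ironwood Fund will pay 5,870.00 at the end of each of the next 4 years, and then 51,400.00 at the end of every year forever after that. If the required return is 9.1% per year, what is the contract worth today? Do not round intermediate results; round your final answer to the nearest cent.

PV of 4-year annuity: 5,870.00 × [1 − (1+0.091)^−4] / 0.091 = 18975.48861
Perpetuity value at year 4: 51,400.00 / 0.091 = 564835.16484
PV of perpetuity: 564835.16484 / (1+0.091)^4 = 398678.41622
Total PV = 18975.48861 + 398678.41622 = 417653.90482

417653.90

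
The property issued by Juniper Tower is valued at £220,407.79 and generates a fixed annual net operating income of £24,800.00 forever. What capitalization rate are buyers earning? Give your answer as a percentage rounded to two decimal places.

11.25%

P = C/r ⇒ r = C/P = £24,800.00/£220,407.79 = 0.112519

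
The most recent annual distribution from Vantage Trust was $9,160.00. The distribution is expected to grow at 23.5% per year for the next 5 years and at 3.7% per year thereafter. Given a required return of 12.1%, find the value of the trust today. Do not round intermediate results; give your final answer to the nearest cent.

$245345.71

D_1 = 11312.60000
D_2 = 13971.06100
D_3 = 17254.26033
D_4 = 21309.01151
D_5 = 26316.62922
Terminal value at year 5: TV = D_5×(1+g_2)/(r−g_2) = 27290.34450/0.084 = 324885.05358
P_0 = D_1/(1+r)^1 + D_2/(1+r)^2 + D_3/(1+r)^3 + D_4/(1+r)^4 + D_5/(1+r)^5 + TV/(1+r)^5
    = 10091.52542 + 11117.78225 + 12248.40417 + 13494.00459 + 14866.27625 + 183527.71987 = 245345.71255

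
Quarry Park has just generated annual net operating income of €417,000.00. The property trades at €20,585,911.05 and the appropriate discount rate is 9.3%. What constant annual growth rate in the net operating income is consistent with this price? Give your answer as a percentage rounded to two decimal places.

7.13%

P = D₀(1+g)/(r−g) ⇒ P(r−g) = D₀(1+g) ⇒ g(P+D₀) = P·r − D₀
g = (P·r − D₀)/(P + D₀) = (€20,585,911.05×0.093 − €417,000.00) / (€20,585,911.05 + €417,000.00) = 0.071299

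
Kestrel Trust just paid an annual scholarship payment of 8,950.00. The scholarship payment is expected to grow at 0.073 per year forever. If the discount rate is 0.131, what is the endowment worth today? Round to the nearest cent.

D₁ = D₀ × (1 + g) = 8,950.00 × 1.073 = 9,603.3500
Growing perpetuity: P = D₁ / (r − g) = 9,603.3500 / (0.131 − 0.073) = 165,575.00

165575.00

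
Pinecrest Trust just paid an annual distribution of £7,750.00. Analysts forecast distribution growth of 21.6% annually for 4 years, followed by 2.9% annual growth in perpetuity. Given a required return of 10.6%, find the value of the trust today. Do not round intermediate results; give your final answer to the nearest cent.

D_1 = 9424.00000
D_2 = 11459.58400
D_3 = 13934.85414
D_4 = 16944.78264
Terminal value at year 4: TV = D_4×(1+g_2)/(r−g_2) = 17436.18134/0.077 = 226443.91345
P_0 = D_1/(1+r)^1 + D_2/(1+r)^2 + D_3/(1+r)^3 + D_4/(1+r)^4 + TV/(1+r)^4
    = 8520.79566 + 9368.25273 + 10299.99577 + 11324.40765 + 151335.26583 = 190848.71765

£190848.72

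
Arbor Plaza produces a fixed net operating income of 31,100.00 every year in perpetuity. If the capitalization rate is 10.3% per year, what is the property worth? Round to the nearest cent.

301941.75

Level perpetuity: PV = C / r = 31,100.00 / 0.103 = 301,941.75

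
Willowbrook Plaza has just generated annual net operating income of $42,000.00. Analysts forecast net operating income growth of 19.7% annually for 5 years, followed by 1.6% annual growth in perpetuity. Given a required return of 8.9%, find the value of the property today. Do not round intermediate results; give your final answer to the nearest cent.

$1219269.46

D_1 = 50274.00000
D_2 = 60177.97800
D_3 = 72033.03967
D_4 = 86223.54848
D_5 = 103209.58753
Terminal value at year 5: TV = D_5×(1+g_2)/(r−g_2) = 104860.94093/0.073 = 1436451.24563
P_0 = D_1/(1+r)^1 + D_2/(1+r)^2 + D_3/(1+r)^3 + D_4/(1+r)^4 + D_5/(1+r)^5 + TV/(1+r)^5
    = 46165.28926 + 50743.66505 + 55776.09464 + 61307.60816 + 67387.70153 + 937889.10625 = 1219269.46489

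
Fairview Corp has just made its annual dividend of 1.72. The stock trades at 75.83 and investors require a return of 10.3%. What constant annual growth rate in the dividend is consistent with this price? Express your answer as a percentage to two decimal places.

7.85%

P = D₀(1+g)/(r−g) ⇒ P(r−g) = D₀(1+g) ⇒ g(P+D₀) = P·r − D₀
g = (P·r − D₀)/(P + D₀) = (75.83×0.103 − 1.72) / (75.83 + 1.72) = 0.078536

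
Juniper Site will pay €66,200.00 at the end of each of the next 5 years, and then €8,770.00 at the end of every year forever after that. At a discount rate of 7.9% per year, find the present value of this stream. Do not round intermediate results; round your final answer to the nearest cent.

€340919.62

PV of 5-year annuity: €66,200.00 × [1 − (1+0.079)^−5] / 0.079 = 265015.51329
Perpetuity value at year 5: €8,770.00 / 0.079 = 111012.65823
PV of perpetuity: 111012.65823 / (1+0.079)^5 = 75904.10760
Total PV = 265015.51329 + 75904.10760 = 340919.62089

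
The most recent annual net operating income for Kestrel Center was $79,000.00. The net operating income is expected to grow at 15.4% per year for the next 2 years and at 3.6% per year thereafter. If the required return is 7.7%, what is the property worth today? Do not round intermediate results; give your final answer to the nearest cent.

D_1 = 91166.00000
D_2 = 105205.56400
Terminal value at year 2: TV = D_2×(1+g_2)/(r−g_2) = 108992.96430/0.041 = 2658364.98302
P_0 = D_1/(1+r)^1 + D_2/(1+r)^2 + TV/(1+r)^2
    = 84648.09656 + 90700.00319 + 2291834.22694 = 2467182.32670

$2467182.33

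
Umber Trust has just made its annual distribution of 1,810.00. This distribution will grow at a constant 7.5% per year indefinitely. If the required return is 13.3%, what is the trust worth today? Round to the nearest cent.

D₁ = D₀ × (1 + g) = 1,810.00 × 1.075 = 1,945.7500
Growing perpetuity: P = D₁ / (r − g) = 1,945.7500 / (0.133 − 0.075) = 33,547.41

33547.41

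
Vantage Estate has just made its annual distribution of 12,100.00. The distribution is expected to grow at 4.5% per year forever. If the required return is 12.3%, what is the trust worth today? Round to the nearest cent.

162108.97

D₁ = D₀ × (1 + g) = 12,100.00 × 1.045 = 12,644.5000
Growing perpetuity: P = D₁ / (r − g) = 12,644.5000 / (0.123 − 0.045) = 162,108.97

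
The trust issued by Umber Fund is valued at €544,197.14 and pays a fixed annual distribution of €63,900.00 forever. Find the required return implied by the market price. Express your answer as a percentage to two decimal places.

P = C/r ⇒ r = C/P = €63,900.00/€544,197.14 = 0.117421

11.74%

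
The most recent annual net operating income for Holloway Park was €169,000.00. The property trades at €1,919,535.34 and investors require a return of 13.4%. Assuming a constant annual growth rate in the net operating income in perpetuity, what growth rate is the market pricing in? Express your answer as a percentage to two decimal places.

4.22%

P = D₀(1+g)/(r−g) ⇒ P(r−g) = D₀(1+g) ⇒ g(P+D₀) = P·r − D₀
g = (P·r − D₀)/(P + D₀) = (€1,919,535.34×0.134 − €169,000.00) / (€1,919,535.34 + €169,000.00) = 0.042239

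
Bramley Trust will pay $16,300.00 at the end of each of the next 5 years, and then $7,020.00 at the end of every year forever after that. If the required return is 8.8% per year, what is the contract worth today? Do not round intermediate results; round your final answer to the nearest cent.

PV of 5-year annuity: $16,300.00 × [1 − (1+0.088)^−5] / 0.088 = 63731.69921
Perpetuity value at year 5: $7,020.00 / 0.088 = 79772.72727
PV of perpetuity: 79772.72727 / (1+0.088)^5 = 52325.08749
Total PV = 63731.69921 + 52325.08749 = 116056.78670

$116056.79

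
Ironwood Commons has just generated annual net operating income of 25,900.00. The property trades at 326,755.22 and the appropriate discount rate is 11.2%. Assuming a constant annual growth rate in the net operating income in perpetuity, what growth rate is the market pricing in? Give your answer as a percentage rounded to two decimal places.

3.03%

P = D₀(1+g)/(r−g) ⇒ P(r−g) = D₀(1+g) ⇒ g(P+D₀) = P·r − D₀
g = (P·r − D₀)/(P + D₀) = (326,755.22×0.112 − 25,900.00) / (326,755.22 + 25,900.00) = 0.030332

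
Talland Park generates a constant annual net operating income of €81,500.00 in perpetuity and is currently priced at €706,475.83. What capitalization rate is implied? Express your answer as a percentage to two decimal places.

P = C/r ⇒ r = C/P = €81,500.00/€706,475.83 = 0.115361

11.54%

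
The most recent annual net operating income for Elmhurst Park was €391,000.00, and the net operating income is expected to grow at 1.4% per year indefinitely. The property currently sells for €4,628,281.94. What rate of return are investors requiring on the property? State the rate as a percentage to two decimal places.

9.97%

D₁ = €391,000.00 × 1.014 = €396,474.0000
P = D₁/(r − g) ⇒ r = D₁/P + g = €396,474.0000/€4,628,281.94 + 0.014 = 0.085663 + 0.014 = 0.099663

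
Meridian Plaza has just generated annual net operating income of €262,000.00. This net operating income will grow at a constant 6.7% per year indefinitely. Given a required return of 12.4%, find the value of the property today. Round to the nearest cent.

D₁ = D₀ × (1 + g) = €262,000.00 × 1.067 = €279,554.0000
Growing perpetuity: P = D₁ / (r − g) = €279,554.0000 / (0.124 − 0.067) = €4,904,456.14

€4904456.14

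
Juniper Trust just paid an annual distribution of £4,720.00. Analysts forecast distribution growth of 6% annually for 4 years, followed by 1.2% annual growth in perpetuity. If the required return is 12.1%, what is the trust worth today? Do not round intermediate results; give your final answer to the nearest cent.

£51482.17

D_1 = 5003.20000
D_2 = 5303.39200
D_3 = 5621.59552
D_4 = 5958.89125
Terminal value at year 4: TV = D_4×(1+g_2)/(r−g_2) = 6030.39795/0.109 = 55324.75180
P_0 = D_1/(1+r)^1 + D_2/(1+r)^2 + D_3/(1+r)^3 + D_4/(1+r)^4 + TV/(1+r)^4
    = 4463.15789 + 4220.29203 + 3990.64189 + 3773.48831 + 35034.58875 = 51482.16887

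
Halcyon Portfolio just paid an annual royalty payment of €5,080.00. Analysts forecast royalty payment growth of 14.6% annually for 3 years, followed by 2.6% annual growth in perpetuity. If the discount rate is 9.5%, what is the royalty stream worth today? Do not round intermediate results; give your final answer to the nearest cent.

D_1 = 5821.68000
D_2 = 6671.64528
D_3 = 7645.70549
Terminal value at year 3: TV = D_3×(1+g_2)/(r−g_2) = 7844.49383/0.069 = 113688.31643
P_0 = D_1/(1+r)^1 + D_2/(1+r)^2 + D_3/(1+r)^3 + TV/(1+r)^3
    = 5316.60274 + 5564.22533 + 5823.38103 + 86591.14406 = 103295.35317

€103295.35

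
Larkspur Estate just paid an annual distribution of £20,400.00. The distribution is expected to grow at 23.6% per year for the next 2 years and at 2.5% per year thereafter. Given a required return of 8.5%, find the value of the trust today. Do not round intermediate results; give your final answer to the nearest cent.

D_1 = 25214.40000
D_2 = 31164.99840
Terminal value at year 2: TV = D_2×(1+g_2)/(r−g_2) = 31944.12336/0.06 = 532402.05600
P_0 = D_1/(1+r)^1 + D_2/(1+r)^2 + TV/(1+r)^2
    = 23239.07834 + 26473.27265 + 452251.74117 = 501964.09217

£501964.09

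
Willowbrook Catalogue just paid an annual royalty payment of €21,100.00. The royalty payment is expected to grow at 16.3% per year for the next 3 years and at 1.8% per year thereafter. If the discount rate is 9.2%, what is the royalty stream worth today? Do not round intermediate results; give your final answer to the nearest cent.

D_1 = 24539.30000
D_2 = 28539.20590
D_3 = 33191.09646
Terminal value at year 3: TV = D_3×(1+g_2)/(r−g_2) = 33788.53620/0.074 = 456601.84051
P_0 = D_1/(1+r)^1 + D_2/(1+r)^2 + D_3/(1+r)^3 + TV/(1+r)^3
    = 22471.88645 + 23932.97064 + 25489.05206 + 350646.68919 = 422540.59834

€422540.60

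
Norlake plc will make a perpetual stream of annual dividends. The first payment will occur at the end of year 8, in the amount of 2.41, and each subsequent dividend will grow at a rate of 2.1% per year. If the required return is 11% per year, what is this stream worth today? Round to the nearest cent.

Value at end of year 7: C₁ / (r − g) = 2.41 / (0.11 − 0.021) = 27.0787
Discount to today: PV = 27.0787 / (1 + 0.11)^7 = 27.0787 / 2.076160 = 13.04

13.04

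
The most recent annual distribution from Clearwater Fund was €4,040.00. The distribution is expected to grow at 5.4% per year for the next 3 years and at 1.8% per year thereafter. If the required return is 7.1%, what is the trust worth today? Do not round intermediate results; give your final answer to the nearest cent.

€85700.96

D_1 = 4258.16000
D_2 = 4488.10064
D_3 = 4730.45807
Terminal value at year 3: TV = D_3×(1+g_2)/(r−g_2) = 4815.60632/0.053 = 90860.49660
P_0 = D_1/(1+r)^1 + D_2/(1+r)^2 + D_3/(1+r)^3 + TV/(1+r)^3
    = 3975.87302 + 3912.76392 + 3850.65656 + 73961.66745 = 85700.96094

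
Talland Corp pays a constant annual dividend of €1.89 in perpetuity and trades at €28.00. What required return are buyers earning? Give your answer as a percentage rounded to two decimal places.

P = C/r ⇒ r = C/P = €1.89/€28.00 = 0.067500

6.75%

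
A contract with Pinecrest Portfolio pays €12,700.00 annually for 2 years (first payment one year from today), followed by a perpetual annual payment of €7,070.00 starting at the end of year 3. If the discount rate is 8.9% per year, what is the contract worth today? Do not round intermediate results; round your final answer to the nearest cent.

€89355.45

PV of 2-year annuity: €12,700.00 × [1 − (1+0.089)^−2] / 0.089 = 22371.05170
Perpetuity value at year 2: €7,070.00 / 0.089 = 79438.20225
PV of perpetuity: 79438.20225 / (1+0.089)^2 = 66984.39630
Total PV = 22371.05170 + 66984.39630 = 89355.44800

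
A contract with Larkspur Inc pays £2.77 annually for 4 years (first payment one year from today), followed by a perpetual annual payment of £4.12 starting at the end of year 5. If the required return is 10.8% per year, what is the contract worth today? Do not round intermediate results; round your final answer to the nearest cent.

PV of 4-year annuity: £2.77 × [1 − (1+0.108)^−4] / 0.108 = 8.63060
Perpetuity value at year 4: £4.12 / 0.108 = 38.14815
PV of perpetuity: 38.14815 / (1+0.108)^4 = 25.31130
Total PV = 8.63060 + 25.31130 = 33.94190

£33.94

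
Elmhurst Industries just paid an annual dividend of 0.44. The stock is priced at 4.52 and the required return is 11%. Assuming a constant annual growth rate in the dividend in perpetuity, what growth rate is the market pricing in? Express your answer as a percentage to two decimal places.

P = D₀(1+g)/(r−g) ⇒ P(r−g) = D₀(1+g) ⇒ g(P+D₀) = P·r − D₀
g = (P·r − D₀)/(P + D₀) = (4.52×0.11 − 0.44) / (4.52 + 0.44) = 0.011532

1.15%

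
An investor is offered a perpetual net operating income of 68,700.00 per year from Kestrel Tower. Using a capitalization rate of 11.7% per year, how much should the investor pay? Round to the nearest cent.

587179.49

Level perpetuity: PV = C / r = 68,700.00 / 0.117 = 587,179.49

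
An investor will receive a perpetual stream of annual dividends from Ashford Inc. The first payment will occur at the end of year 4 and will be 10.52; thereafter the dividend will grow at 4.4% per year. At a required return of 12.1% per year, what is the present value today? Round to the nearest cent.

Value at end of year 3: C₁ / (r − g) = 10.52 / (0.121 − 0.044) = 136.6234
Discount to today: PV = 136.6234 / (1 + 0.121)^3 = 136.6234 / 1.408695 = 96.99

96.99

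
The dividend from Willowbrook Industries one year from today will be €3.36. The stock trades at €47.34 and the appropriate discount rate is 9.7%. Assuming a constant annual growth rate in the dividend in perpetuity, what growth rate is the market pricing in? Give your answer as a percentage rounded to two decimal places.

P = D₁/(r−g) ⇒ g = r − D₁/P = 0.097 − €3.36/€47.34 = 0.026024

2.60%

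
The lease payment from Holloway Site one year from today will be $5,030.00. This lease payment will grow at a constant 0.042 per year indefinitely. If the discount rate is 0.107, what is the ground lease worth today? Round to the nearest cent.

$77384.62

Growing perpetuity: P = D₁ / (r − g) = $5,030.0000 / (0.107 − 0.042) = $77,384.62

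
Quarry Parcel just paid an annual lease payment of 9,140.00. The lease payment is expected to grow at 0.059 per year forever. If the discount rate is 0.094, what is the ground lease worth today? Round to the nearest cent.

D₁ = D₀ × (1 + g) = 9,140.00 × 1.059 = 9,679.2600
Growing perpetuity: P = D₁ / (r − g) = 9,679.2600 / (0.094 − 0.059) = 276,550.29

276550.29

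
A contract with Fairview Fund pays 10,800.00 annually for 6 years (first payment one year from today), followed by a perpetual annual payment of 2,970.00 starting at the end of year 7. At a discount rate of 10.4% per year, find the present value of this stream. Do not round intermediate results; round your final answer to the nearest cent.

62263.33

PV of 6-year annuity: 10,800.00 × [1 − (1+0.104)^−6] / 0.104 = 46490.53423
Perpetuity value at year 6: 2,970.00 / 0.104 = 28557.69231
PV of perpetuity: 28557.69231 / (1+0.104)^6 = 15772.79539
Total PV = 46490.53423 + 15772.79539 = 62263.32962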